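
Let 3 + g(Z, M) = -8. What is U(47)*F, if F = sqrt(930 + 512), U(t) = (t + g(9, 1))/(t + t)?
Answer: 18*sqrt(1442)/47 ≈ 14.543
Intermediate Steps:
g(Z, M) = -11 (g(Z, M) = -3 - 8 = -11)
U(t) = (-11 + t)/(2*t) (U(t) = (t - 11)/(t + t) = (-11 + t)/((2*t)) = (-11 + t)*(1/(2*t)) = (-11 + t)/(2*t))
F = sqrt(1442) ≈ 37.974
U(47)*F = ((1/2)*(-11 + 47)/47)*sqrt(1442) = ((1/2)*(1/47)*36)*sqrt(1442) = 18*sqrt(1442)/47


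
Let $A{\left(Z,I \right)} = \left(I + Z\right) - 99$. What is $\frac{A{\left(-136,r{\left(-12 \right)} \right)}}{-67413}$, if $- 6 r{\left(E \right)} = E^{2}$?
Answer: $\frac{259}{67413} \approx 0.003842$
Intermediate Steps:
$r{\left(E \right)} = - \frac{E^{2}}{6}$
$A{\left(Z,I \right)} = -99 + I + Z$
$\frac{A{\left(-136,r{\left(-12 \right)} \right)}}{-67413} = \frac{-99 - \frac{\left(-12\right)^{2}}{6} - 136}{-67413} = \left(-99 - 24 - 136\right) \left(- \frac{1}{67413}\right) = \left(-259\right) \left(- \frac{1}{67413}\right) = \frac{259}{67413}$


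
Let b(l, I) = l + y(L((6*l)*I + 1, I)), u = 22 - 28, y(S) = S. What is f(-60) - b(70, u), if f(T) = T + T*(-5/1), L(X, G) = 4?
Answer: 166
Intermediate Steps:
f(T) = -4*T (f(T) = T + T*(-5*1) = T + T*(-5) = T - 5*T = -4*T)
u = -6
b(l, I) = 4 + l (b(l, I) = l + 4 = 4 + l)
f(-60) - b(70, u) = -4*(-60) - (4 + 70) = 240 - 1*74 = 240 - 74 = 166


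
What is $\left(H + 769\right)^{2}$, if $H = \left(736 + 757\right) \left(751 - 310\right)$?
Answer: $434520909124$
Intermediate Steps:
$H = 658413$ ($H = 1493 \cdot 441 = 658413$)
$\left(H + 769\right)^{2} = \left(658413 + 769\right)^{2} = 659182^{2} = 434520909124$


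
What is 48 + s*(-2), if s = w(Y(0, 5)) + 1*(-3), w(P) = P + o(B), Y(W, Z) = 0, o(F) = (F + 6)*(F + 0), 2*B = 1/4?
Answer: 1679/32 ≈ 52.469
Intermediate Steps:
B = 1/8 (B = (1/4)/2 = (1*(1/4))/2 = (1/2)*(1/4) = 1/8 ≈ 0.12500)
o(F) = F*(6 + F) (o(F) = (6 + F)*F = F*(6 + F))
w(P) = 49/64 + P (w(P) = P + (6 + 1/8)/8 = P + (1/8)*(49/8) = P + 49/64 = 49/64 + P)
s = -143/64 (s = (49/64 + 0) + 1*(-3) = 49/64 - 3 = -143/64 ≈ -2.2344)
48 + s*(-2) = 48 - 143/64*(-2) = 48 + 143/32 = 1679/32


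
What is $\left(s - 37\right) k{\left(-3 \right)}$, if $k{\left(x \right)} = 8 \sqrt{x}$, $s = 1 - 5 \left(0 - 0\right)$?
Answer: $- 288 i \sqrt{3} \approx - 498.83 i$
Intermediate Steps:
$s = 1$ ($s = 1 - 5 \left(0 + 0\right) = 1 - 0 = 1 + 0 = 1$)
$\left(s - 37\right) k{\left(-3 \right)} = \left(1 - 37\right) 8 \sqrt{-3} = - 36 \cdot 8 i \sqrt{3} = - 288 i \sqrt{3}$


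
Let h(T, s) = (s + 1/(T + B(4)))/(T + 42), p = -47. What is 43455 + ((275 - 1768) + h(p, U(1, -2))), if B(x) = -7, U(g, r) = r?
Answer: 11329849/270 ≈ 41962.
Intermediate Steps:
h(T, s) = (s + 1/(-7 + T))/(42 + T) (h(T, s) = (s + 1/(T - 7))/(T + 42) = (s + 1/(-7 + T))/(42 + T))
43455 + ((275 - 1768) + h(p, U(1, -2))) = 43455 + ((275 - 1768) + (1 - 7*(-2) - 47*(-2))/(-294 + (-47)**2 + 35*(-47))) = 43455 + (-1493 + (1 + 14 + 94)/(-294 + 2209 - 1645)) = 43455 + (-1493 + 109/270) = 43455 - 403001/270 = 11329849/270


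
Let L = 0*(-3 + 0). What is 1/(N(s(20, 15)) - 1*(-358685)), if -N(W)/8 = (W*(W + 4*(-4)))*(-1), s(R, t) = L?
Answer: 1/358685 ≈ 2.7880e-6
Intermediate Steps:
L = 0 (L = 0*(-3) = 0)
s(R, t) = 0
N(W) = 8*W*(-16 + W) (N(W) = -8*W*(W + 4*(-4))*(-1) = -8*W*(W - 16)*(-1) = -8*W*(-16 + W)*(-1) = -(-8)*W*(-16 + W) = 8*W*(-16 + W))
1/(N(s(20, 15)) - 1*(-358685)) = 1/(8*0*(-16 + 0) - 1*(-358685)) = 1/(8*0*(-16) + 358685) = 1/(0 + 358685) = 1/358685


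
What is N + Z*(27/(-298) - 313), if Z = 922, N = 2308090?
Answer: 300893649/149 ≈ 2.0194e+6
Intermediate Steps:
N + Z*(27/(-298) - 313) = 2308090 + 922*(27/(-298) - 313) = 2308090 + 922*(27*(-1/298) - 313) = 2308090 + 922*(-27/298 - 313) = 2308090 + 922*(-93301/298) = 2308090 - 43011761/149 = 300893649/149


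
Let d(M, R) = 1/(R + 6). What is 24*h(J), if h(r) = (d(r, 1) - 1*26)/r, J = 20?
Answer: -1086/35 ≈ -31.029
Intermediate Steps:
d(M, R) = 1/(6 + R)
h(r) = -181/(7*r) (h(r) = (1/(6 + 1) - 1*26)/r = (1/7 - 26)/r = (⅐ - 26)/r = -181/(7*r))
24*h(J) = 24*(-181/7/20) = 24*(-181/7*1/20) = 24*(-181/140) = -1086/35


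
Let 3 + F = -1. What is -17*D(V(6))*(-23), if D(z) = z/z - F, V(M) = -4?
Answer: 1955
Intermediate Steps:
F = -4 (F = -3 - 1 = -4)
D(z) = 5 (D(z) = z/z - 1*(-4) = 1 + 4 = 5)
-17*D(V(6))*(-23) = -17*5*(-23) = -85*(-23) = 1955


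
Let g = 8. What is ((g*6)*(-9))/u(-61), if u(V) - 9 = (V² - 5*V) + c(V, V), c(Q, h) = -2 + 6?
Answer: -432/4039 ≈ -0.10696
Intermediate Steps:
c(Q, h) = 4
u(V) = 13 + V² - 5*V (u(V) = 9 + ((V² - 5*V) + 4) = 9 + (4 + V² - 5*V) = 13 + V² - 5*V)
((g*6)*(-9))/u(-61) = ((8*6)*(-9))/(13 + (-61)² - 5*(-61)) = (48*(-9))/(13 + 3721 + 305) = -432/4039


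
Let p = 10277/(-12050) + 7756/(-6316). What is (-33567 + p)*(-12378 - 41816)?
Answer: 17307320591170351/9513475 ≈ 1.8192e+9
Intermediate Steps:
p = -39592333/19026950 (p = 10277*(-1/12050) + 7756*(-1/6316) = -10277/12050 - 1939/1579 = -39592333/19026950 ≈ -2.0809)
(-33567 + p)*(-12378 - 41816) = (-33567 - 39592333/19026950)*(-12378 - 41816) = -638717222983/19026950*(-54194) = 17307320591170351/9513475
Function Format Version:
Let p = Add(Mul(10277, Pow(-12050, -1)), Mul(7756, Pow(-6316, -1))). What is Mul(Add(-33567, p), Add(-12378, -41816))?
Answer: Rational(17307320591170351, 9513475) ≈ 1.8192e+9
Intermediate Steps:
p = Rational(-39592333, 19026950) (p = Add(Mul(10277, Rational(-1, 12050)), Mul(7756, Rational(-1, 6316))) = Add(Rational(-10277, 12050), Rational(-1939, 1579)) = Rational(-39592333, 19026950) ≈ -2.0809)
Mul(Add(-33567, p), Add(-12378, -41816)) = Mul(Add(-33567, Rational(-39592333, 19026950)), Add(-12378, -41816)) = Mul(Rational(-638717222983, 19026950), -54194) = Rational(17307320591170351, 9513475)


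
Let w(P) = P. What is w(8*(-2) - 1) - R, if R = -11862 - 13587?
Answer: 25432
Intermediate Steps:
R = -25449
w(8*(-2) - 1) - R = (8*(-2) - 1) - 1*(-25449) = (-16 - 1) + 25449 = -17 + 25449 = 25432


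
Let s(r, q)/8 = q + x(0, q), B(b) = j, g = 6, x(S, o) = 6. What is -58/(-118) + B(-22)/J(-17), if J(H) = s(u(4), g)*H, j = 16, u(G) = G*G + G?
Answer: 2899/6018 ≈ 0.48172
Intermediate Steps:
u(G) = G + G**2 (u(G) = G**2 + G = G + G**2)
B(b) = 16
s(r, q) = 48 + 8*q (s(r, q) = 8*(q + 6) = 8*(6 + q) = 48 + 8*q)
J(H) = 96*H (J(H) = (48 + 8*6)*H = (48 + 48)*H = 96*H)
-58/(-118) + B(-22)/J(-17) = -58/(-118) + 16/((96*(-17))) = -58*(-1/118) + 16/(-1632) = 29/59 + 16*(-1/1632) = 29/59 - 1/102 = 2899/6018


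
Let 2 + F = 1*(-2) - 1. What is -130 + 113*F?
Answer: -695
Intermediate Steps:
F = -5 (F = -2 + (1*(-2) - 1) = -2 + (-2 - 1) = -2 - 3 = -5)
-130 + 113*F = -130 + 113*(-5) = -130 - 565 = -695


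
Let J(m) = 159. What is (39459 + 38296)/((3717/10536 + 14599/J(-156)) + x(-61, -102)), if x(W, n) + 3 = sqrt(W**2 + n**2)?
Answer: -86479326237409944/77002448103911 + 4849104958409664*sqrt(565)/77002448103911 ≈ 373.79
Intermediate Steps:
x(W, n) = -3 + sqrt(W**2 + n**2)
(39459 + 38296)/((3717/10536 + 14599/J(-156)) + x(-61, -102)) = (39459 + 38296)/((3717/10536 + 14599/159) + (-3 + sqrt((-61)**2 + (-102)**2))) = 77755/((3717*(1/10536) + 14599*(1/159)) + (-3 + sqrt(3721 + 10404))) = 77755/((1239/3512 + 14599/159) + (-3 + sqrt(14125))) = 77755/(51468689/558408 + (-3 + 5*sqrt(565))) = 77755/(49793465/558408 + 5*sqrt(565))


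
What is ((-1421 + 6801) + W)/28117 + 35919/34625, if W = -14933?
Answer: 679161898/973551125 ≈ 0.69761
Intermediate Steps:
((-1421 + 6801) + W)/28117 + 35919/34625 = ((-1421 + 6801) - 14933)/28117 + 35919/34625 = (5380 - 14933)*(1/28117) + 35919*(1/34625) = -9553*1/28117 + 35919/34625 = -9553/28117 + 35919/34625 = 679161898/973551125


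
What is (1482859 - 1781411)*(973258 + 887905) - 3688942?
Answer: -555657624918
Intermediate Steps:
(1482859 - 1781411)*(973258 + 887905) - 3688942 = -298552*1861163 - 3688942 = -555653935976 - 3688942 = -555657624918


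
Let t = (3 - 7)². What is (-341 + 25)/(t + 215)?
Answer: -316/231 ≈ -1.3680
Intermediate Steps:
t = 16 (t = (-4)² = 16)
(-341 + 25)/(t + 215) = (-341 + 25)/(16 + 215) = -316/231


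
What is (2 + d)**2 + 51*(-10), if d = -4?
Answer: -506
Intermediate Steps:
(2 + d)**2 + 51*(-10) = (2 - 4)**2 + 51*(-10) = (-2)**2 - 510 = 4 - 510 = -506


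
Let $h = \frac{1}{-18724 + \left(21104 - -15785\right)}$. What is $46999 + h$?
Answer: $\frac{853736836}{18165} \approx 46999.0$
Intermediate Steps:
$h = \frac{1}{18165}$ ($h = \frac{1}{-18724 + \left(21104 + 15785\right)} = \frac{1}{-18724 + 36889} = \frac{1}{18165} \approx 5.5051 \cdot 10^{-5}$)
$46999 + h = 46999 + \frac{1}{18165} = \frac{853736836}{18165}$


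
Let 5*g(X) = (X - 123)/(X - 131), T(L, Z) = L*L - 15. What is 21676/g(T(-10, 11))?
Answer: 2492740/19 ≈ 1.3120e+5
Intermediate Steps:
T(L, Z) = -15 + L² (T(L, Z) = L² - 15 = -15 + L²)
g(X) = (-123 + X)/(5*(-131 + X)) (g(X) = ((X - 123)/(X - 131))/5 = ((-123 + X)/(-131 + X))/5 = (-123 + X)/(5*(-131 + X)))
21676/g(T(-10, 11)) = 21676/(((-123 + (-15 + (-10)²))/(5*(-131 + (-15 + (-10)²))))) = 21676/(((-123 + (-15 + 100))/(5*(-131 + (-15 + 100))))) = 21676/(((-123 + 85)/(5*(-131 + 85)))) = 21676/(((⅕)*(-38)/(-46))) = 21676/(((⅕)*(-1/46)*(-38))) = 21676/(19/115) = 21676*(115/19) = 2492740/19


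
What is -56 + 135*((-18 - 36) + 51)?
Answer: -461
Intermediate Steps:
-56 + 135*((-18 - 36) + 51) = -56 + 135*(-54 + 51) = -56 + 135*(-3) = -56 - 405 = -461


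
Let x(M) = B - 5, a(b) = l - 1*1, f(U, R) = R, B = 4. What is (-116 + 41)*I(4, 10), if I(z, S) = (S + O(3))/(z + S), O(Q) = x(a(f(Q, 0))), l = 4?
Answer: -675/14 ≈ -48.214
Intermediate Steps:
a(b) = 3 (a(b) = 4 - 1*1 = 4 - 1 = 3)
x(M) = -1 (x(M) = 4 - 5 = -1)
O(Q) = -1
I(z, S) = (-1 + S)/(S + z) (I(z, S) = (S - 1)/(z + S) = (-1 + S)/(S + z))
(-116 + 41)*I(4, 10) = (-116 + 41)*((-1 + 10)/(10 + 4)) = -75*9/14 = -675/14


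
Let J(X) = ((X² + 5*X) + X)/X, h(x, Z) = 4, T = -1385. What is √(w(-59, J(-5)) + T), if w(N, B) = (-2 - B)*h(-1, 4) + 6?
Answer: I*√1391 ≈ 37.296*I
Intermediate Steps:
J(X) = (X² + 6*X)/X
w(N, B) = -2 - 4*B (w(N, B) = (-2 - B)*4 + 6 = (-8 - 4*B) + 6 = -2 - 4*B)
√(w(-59, J(-5)) + T) = √((-2 - 4*(6 - 5)) - 1385) = √((-2 - 4*1) - 1385) = √((-2 - 4) - 1385) = √(-6 - 1385) = √(-1391) = I*√1391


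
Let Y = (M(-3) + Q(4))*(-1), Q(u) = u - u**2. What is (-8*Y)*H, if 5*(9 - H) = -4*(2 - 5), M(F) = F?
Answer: -792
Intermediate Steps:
H = 33/5 (H = 9 - (-4)*(2 - 5)/5 = 9 - (-4)*(-3)/5 = 9 - 1/5*12 = 9 - 12/5 = 33/5 ≈ 6.6000)
Y = 15 (Y = (-3 + 4*(1 - 1*4))*(-1) = (-3 + 4*(1 - 4))*(-1) = (-3 + 4*(-3))*(-1) = (-3 - 12)*(-1) = -15*(-1) = 15)
(-8*Y)*H = -8*15*(33/5) = -120*33/5 = -792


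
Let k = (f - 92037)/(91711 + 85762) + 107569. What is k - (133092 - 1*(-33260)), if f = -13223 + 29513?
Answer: -10432471106/177473 ≈ -58783.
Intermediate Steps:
f = 16290
k = 19090517390/177473 (k = (16290 - 92037)/(91711 + 85762) + 107569 = -75747/177473 + 107569 = 19090517390/177473 ≈ 1.0757e+5)
k - (133092 - 1*(-33260)) = 19090517390/177473 - (133092 - 1*(-33260)) = 19090517390/177473 - (133092 + 33260) = 19090517390/177473 - 1*166352 = 19090517390/177473 - 166352 = -10432471106/177473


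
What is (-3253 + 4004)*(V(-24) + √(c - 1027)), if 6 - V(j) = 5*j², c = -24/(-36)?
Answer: -2158374 + 751*I*√9237/3 ≈ -2.1584e+6 + 24059.0*I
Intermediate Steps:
c = ⅔ (c = -1/36*(-24) = ⅔ ≈ 0.66667)
V(j) = 6 - 5*j²
(-3253 + 4004)*(V(-24) + √(c - 1027)) = (-3253 + 4004)*((6 - 5*(-24)²) + √(⅔ - 1027)) = 751*((6 - 5*576) + √(-3079/3)) = 751*((6 - 2880) + I*√9237/3) = 751*(-2874 + I*√9237/3) = -2158374 + 751*I*√9237/3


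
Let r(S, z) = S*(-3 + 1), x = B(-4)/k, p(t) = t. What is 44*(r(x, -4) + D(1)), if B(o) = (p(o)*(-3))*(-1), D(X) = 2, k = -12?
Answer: 0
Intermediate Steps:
B(o) = 3*o (B(o) = (o*(-3))*(-1) = -3*o*(-1) = 3*o)
x = 1 (x = (3*(-4))/(-12) = -12*(-1/12) = 1)
r(S, z) = -2*S (r(S, z) = S*(-2) = -2*S)
44*(r(x, -4) + D(1)) = 44*(-2*1 + 2) = 44*(-2 + 2) = 44*0 = 0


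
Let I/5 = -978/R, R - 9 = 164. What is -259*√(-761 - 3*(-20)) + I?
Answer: -4890/173 - 259*I*√701 ≈ -28.266 - 6857.4*I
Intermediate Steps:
R = 173 (R = 9 + 164 = 173)
I = -4890/173 (I = 5*(-978/173) = -4890/173 ≈ -28.266)
-259*√(-761 - 3*(-20)) + I = -259*√(-761 - 3*(-20)) - 4890/173 = -259*√(-761 + 60) - 4890/173 = -259*I*√701 - 4890/173 = -4890/173 - 259*I*√701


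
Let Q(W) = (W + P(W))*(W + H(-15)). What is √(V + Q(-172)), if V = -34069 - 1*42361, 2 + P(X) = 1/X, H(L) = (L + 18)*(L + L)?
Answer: I*√228096166/86 ≈ 175.61*I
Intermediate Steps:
H(L) = 2*L*(18 + L) (H(L) = (18 + L)*(2*L) = 2*L*(18 + L))
P(X) = -2 + 1/X
V = -76430 (V = -34069 - 42361 = -76430)
Q(W) = (-90 + W)*(-2 + W + 1/W) (Q(W) = (W + (-2 + 1/W))*(W + 2*(-15)*(18 - 15)) = (-2 + W + 1/W)*(W + 2*(-15)*3) = (-2 + W + 1/W)*(W - 90) = (-2 + W + 1/W)*(-90 + W) = (-90 + W)*(-2 + W + 1/W))
√(V + Q(-172)) = √(-76430 + (181 + (-172)² - 92*(-172) - 90/(-172))) = √(-76430 + (181 + 29584 + 15824 - 90*(-1/172))) = √(-76430 + (181 + 29584 + 15824 + 45/86)) = √(-76430 + 3920699/86) = √(-2652281/86) = I*√228096166/86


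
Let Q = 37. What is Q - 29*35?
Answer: -978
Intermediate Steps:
Q - 29*35 = 37 - 29*35 = 37 - 1015 = -978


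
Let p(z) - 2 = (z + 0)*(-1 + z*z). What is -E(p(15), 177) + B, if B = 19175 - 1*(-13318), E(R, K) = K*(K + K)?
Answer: -30165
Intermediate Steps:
p(z) = 2 + z*(-1 + z²) (p(z) = 2 + (z + 0)*(-1 + z*z) = 2 + z*(-1 + z²))
E(R, K) = 2*K² (E(R, K) = K*(2*K) = 2*K²)
B = 32493 (B = 19175 + 13318 = 32493)
-E(p(15), 177) + B = -2*177² + 32493 = -2*31329 + 32493 = -1*62658 + 32493 = -62658 + 32493 = -30165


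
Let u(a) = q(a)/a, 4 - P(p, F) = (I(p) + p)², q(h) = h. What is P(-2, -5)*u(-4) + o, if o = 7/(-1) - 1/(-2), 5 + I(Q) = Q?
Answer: -167/2 ≈ -83.500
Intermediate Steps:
I(Q) = -5 + Q
o = -13/2 (o = 7*(-1) - 1*(-½) = -7 + ½ = -13/2 ≈ -6.5000)
P(p, F) = 4 - (-5 + 2*p)² (P(p, F) = 4 - ((-5 + p) + p)² = 4 - (-5 + 2*p)²)
u(a) = 1 (u(a) = a/a = 1)
P(-2, -5)*u(-4) + o = (4 - (-5 + 2*(-2))²)*1 - 13/2 = (4 - (-5 - 4)²)*1 - 13/2 = (4 - 1*(-9)²)*1 - 13/2 = (4 - 1*81)*1 - 13/2 = (4 - 81)*1 - 13/2 = -77*1 - 13/2 = -77 - 13/2 = -167/2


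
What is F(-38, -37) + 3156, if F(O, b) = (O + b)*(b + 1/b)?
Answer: 219522/37 ≈ 5933.0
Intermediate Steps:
F(-38, -37) + 3156 = (1 + (-37)² - 38*(-37) - 38/(-37)) + 3156 = (1 + 1369 + 1406 - 38*(-1/37)) + 3156 = (1 + 1369 + 1406 + 38/37) + 3156 = 102750/37 + 3156 = 219522/37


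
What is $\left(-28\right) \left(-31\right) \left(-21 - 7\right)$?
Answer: $-24304$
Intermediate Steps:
$\left(-28\right) \left(-31\right) \left(-21 - 7\right) = 868 \left(-21 - 7\right) = 868 \left(-28\right) = -24304$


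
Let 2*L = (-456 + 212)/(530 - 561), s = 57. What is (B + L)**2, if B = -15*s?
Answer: 696062689/961 ≈ 7.2431e+5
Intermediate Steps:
B = -855 (B = -15*57 = -855)
L = 122/31 (L = ((-456 + 212)/(530 - 561))/2 = (-244/(-31))/2 = (-244*(-1/31))/2 = (1/2)*(244/31) = 122/31 ≈ 3.9355)
(B + L)**2 = (-855 + 122/31)**2 = (-26383/31)**2 = 696062689/961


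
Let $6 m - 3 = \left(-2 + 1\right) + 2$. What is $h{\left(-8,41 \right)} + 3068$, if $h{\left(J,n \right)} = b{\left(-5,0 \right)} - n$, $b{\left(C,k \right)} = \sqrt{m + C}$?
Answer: $3027 + \frac{i \sqrt{39}}{3} \approx 3027.0 + 2.0817 i$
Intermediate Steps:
$m = \frac{2}{3}$ ($m = \frac{1}{2} + \frac{\left(-2 + 1\right) + 2}{6} = \frac{1}{2} + \frac{-1 + 2}{6} = \frac{1}{2} + \frac{1}{6} \cdot 1 = \frac{1}{2} + \frac{1}{6} = \frac{2}{3} \approx 0.66667$)
$b{\left(C,k \right)} = \sqrt{\frac{2}{3} + C}$
$h{\left(J,n \right)} = - n + \frac{i \sqrt{39}}{3}$ ($h{\left(J,n \right)} = \frac{\sqrt{6 + 9 \left(-5\right)}}{3} - n = \frac{\sqrt{6 - 45}}{3} - n = \frac{\sqrt{-39}}{3} - n = \frac{i \sqrt{39}}{3} - n = - n + \frac{i \sqrt{39}}{3}$)
$h{\left(-8,41 \right)} + 3068 = \left(\left(-1\right) 41 + \frac{i \sqrt{39}}{3}\right) + 3068 = \left(-41 + \frac{i \sqrt{39}}{3}\right) + 3068 = 3027 + \frac{i \sqrt{39}}{3}$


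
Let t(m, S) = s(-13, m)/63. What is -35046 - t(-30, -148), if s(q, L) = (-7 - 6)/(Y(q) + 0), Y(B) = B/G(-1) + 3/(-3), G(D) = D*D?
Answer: -30910585/882 ≈ -35046.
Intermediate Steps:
G(D) = D²
Y(B) = -1 + B (Y(B) = B/((-1)²) + 3/(-3) = B/1 + 3*(-⅓) = B*1 - 1 = B - 1 = -1 + B)
s(q, L) = -13/(-1 + q) (s(q, L) = (-7 - 6)/((-1 + q) + 0) = -13/(-1 + q))
t(m, S) = 13/882 (t(m, S) = -13/(-1 - 13)/63 = -13/(-14)*(1/63) = -13*(-1/14)*(1/63) = (13/14)*(1/63) = 13/882)
-35046 - t(-30, -148) = -35046 - 1*13/882 = -35046 - 13/882 = -30910585/882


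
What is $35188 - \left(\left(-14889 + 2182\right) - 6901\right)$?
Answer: $54796$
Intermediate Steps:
$35188 - \left(\left(-14889 + 2182\right) - 6901\right) = 35188 - \left(-12707 - 6901\right) = 35188 - -19608 = 35188 + 19608 = 54796$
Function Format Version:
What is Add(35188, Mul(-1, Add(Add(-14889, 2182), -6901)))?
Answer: 54796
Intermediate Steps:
Add(35188, Mul(-1, Add(Add(-14889, 2182), -6901))) = Add(35188, Mul(-1, Add(-12707, -6901))) = Add(35188, Mul(-1, -19608)) = Add(35188, 19608) = 54796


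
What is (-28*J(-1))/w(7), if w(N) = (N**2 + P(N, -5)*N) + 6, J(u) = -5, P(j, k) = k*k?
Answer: 14/23 ≈ 0.60870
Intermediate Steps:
P(j, k) = k**2
w(N) = 6 + N**2 + 25*N (w(N) = (N**2 + (-5)**2*N) + 6 = (N**2 + 25*N) + 6 = 6 + N**2 + 25*N)
(-28*J(-1))/w(7) = (-28*(-5))/(6 + 7**2 + 25*7) = 140/(6 + 49 + 175) = 140/230 = 140*(1/230) = 14/23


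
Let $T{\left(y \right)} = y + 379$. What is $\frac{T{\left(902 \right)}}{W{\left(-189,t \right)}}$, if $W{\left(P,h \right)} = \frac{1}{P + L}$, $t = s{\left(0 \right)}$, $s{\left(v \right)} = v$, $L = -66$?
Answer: $-326655$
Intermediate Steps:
$T{\left(y \right)} = 379 + y$
$t = 0$
$W{\left(P,h \right)} = \frac{1}{-66 + P}$ ($W{\left(P,h \right)} = \frac{1}{P - 66} = \frac{1}{-66 + P}$)
$\frac{T{\left(902 \right)}}{W{\left(-189,t \right)}} = \frac{379 + 902}{\frac{1}{-66 - 189}} = \frac{1281}{\frac{1}{-255}} = \frac{1281}{- \frac{1}{255}} = 1281 \left(-255\right) = -326655$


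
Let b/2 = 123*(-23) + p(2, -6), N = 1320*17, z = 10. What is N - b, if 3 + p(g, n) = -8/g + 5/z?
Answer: 28111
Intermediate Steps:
p(g, n) = -5/2 - 8/g (p(g, n) = -3 + (-8/g + 5/10) = -3 + (-8/g + 5*(1/10)) = -3 + (-8/g + 1/2) = -3 + (1/2 - 8/g) = -5/2 - 8/g)
N = 22440
b = -5671 (b = 2*(123*(-23) + (-5/2 - 8/2)) = 2*(-2829 + (-5/2 - 8*1/2)) = 2*(-2829 + (-5/2 - 4)) = 2*(-2829 - 13/2) = 2*(-5671/2) = -5671)
N - b = 22440 - 1*(-5671) = 22440 + 5671 = 28111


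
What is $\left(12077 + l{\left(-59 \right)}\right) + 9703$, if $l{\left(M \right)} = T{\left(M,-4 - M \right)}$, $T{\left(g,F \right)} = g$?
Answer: $21721$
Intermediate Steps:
$l{\left(M \right)} = M$
$\left(12077 + l{\left(-59 \right)}\right) + 9703 = \left(12077 - 59\right) + 9703 = 12018 + 9703 = 21721$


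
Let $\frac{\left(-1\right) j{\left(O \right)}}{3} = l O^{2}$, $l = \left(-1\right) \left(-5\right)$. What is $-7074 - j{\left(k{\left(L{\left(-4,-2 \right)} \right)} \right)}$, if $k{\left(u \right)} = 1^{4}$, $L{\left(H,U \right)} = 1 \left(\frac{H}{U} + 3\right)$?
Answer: $-7059$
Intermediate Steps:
$L{\left(H,U \right)} = 3 + \frac{H}{U}$ ($L{\left(H,U \right)} = 1 \left(3 + \frac{H}{U}\right) = 3 + \frac{H}{U}$)
$k{\left(u \right)} = 1$
$l = 5$
$j{\left(O \right)} = - 15 O^{2}$ ($j{\left(O \right)} = - 3 \cdot 5 O^{2} = - 15 O^{2}$)
$-7074 - j{\left(k{\left(L{\left(-4,-2 \right)} \right)} \right)} = -7074 - - 15 \cdot 1^{2} = -7074 - \left(-15\right) 1 = -7074 - -15 = -7074 + 15 = -7059$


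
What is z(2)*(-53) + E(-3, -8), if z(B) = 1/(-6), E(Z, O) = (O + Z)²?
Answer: 779/6 ≈ 129.83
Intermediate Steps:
z(B) = -⅙
z(2)*(-53) + E(-3, -8) = -⅙*(-53) + (-8 - 3)² = 53/6 + (-11)² = 53/6 + 121 = 779/6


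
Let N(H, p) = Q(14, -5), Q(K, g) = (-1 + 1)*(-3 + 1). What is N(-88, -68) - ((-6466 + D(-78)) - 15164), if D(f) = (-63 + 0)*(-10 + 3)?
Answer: 21189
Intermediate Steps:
D(f) = 441 (D(f) = -63*(-7) = 441)
Q(K, g) = 0 (Q(K, g) = 0*(-2) = 0)
N(H, p) = 0
N(-88, -68) - ((-6466 + D(-78)) - 15164) = 0 - ((-6466 + 441) - 15164) = 0 - (-6025 - 15164) = 0 - 1*(-21189) = 0 + 21189 = 21189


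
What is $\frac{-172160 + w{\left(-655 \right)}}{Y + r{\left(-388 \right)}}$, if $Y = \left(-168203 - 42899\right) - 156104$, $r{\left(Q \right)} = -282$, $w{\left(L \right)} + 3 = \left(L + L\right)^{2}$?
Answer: $- \frac{1543937}{367488} \approx -4.2013$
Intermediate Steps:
$w{\left(L \right)} = -3 + 4 L^{2}$ ($w{\left(L \right)} = -3 + \left(L + L\right)^{2} = -3 + \left(2 L\right)^{2} = -3 + 4 L^{2}$)
$Y = -367206$ ($Y = -211102 - 156104 = -367206$)
$\frac{-172160 + w{\left(-655 \right)}}{Y + r{\left(-388 \right)}} = \frac{-172160 - \left(3 - 4 \left(-655\right)^{2}\right)}{-367206 - 282} = \frac{-172160 + \left(-3 + 4 \cdot 429025\right)}{-367488} = \left(-172160 + \left(-3 + 1716100\right)\right) \left(- \frac{1}{367488}\right) = \left(-172160 + 1716097\right) \left(- \frac{1}{367488}\right) = 1543937 \left(- \frac{1}{367488}\right) = - \frac{1543937}{367488}$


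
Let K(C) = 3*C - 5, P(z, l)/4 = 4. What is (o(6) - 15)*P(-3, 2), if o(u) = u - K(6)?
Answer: -352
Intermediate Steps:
P(z, l) = 16 (P(z, l) = 4*4 = 16)
K(C) = -5 + 3*C
o(u) = -13 + u (o(u) = u - (-5 + 3*6) = u - (-5 + 18) = u - 1*13 = u - 13 = -13 + u)
(o(6) - 15)*P(-3, 2) = ((-13 + 6) - 15)*16 = (-7 - 15)*16 = -22*16 = -352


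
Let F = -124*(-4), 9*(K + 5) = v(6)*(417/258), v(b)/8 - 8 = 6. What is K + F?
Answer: 197801/387 ≈ 511.11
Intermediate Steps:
v(b) = 112 (v(b) = 64 + 8*6 = 64 + 48 = 112)
K = 5849/387 (K = -5 + (112*(417/258))/9 = -5 + (112*(417*(1/258)))/9 = -5 + (112*(139/86))/9 = -5 + (⅑)*(7784/43) = -5 + 7784/387 = 5849/387 ≈ 15.114)
F = 496
K + F = 5849/387 + 496 = 197801/387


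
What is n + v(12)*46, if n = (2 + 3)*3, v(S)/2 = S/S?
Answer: 107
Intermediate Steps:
v(S) = 2 (v(S) = 2*(S/S) = 2*1 = 2)
n = 15 (n = 5*3 = 15)
n + v(12)*46 = 15 + 2*46 = 15 + 92 = 107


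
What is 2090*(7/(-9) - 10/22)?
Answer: -23180/9 ≈ -2575.6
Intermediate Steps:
2090*(7/(-9) - 10/22) = 2090*(7*(-⅑) - 10*1/22) = 2090*(-7/9 - 5/11) = 2090*(-122/99) = -23180/9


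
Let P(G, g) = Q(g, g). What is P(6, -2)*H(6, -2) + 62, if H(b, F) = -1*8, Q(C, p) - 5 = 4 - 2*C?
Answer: -42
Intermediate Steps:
Q(C, p) = 9 - 2*C (Q(C, p) = 5 + (4 - 2*C) = 9 - 2*C)
P(G, g) = 9 - 2*g
H(b, F) = -8
P(6, -2)*H(6, -2) + 62 = (9 - 2*(-2))*(-8) + 62 = (9 + 4)*(-8) + 62 = 13*(-8) + 62 = -104 + 62 = -42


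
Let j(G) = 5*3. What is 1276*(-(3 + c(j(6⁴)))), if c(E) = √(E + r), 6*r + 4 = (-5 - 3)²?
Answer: -10208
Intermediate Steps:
r = 10 (r = -⅔ + (-5 - 3)²/6 = -⅔ + (⅙)*(-8)² = -⅔ + (⅙)*64 = -⅔ + 32/3 = 10)
j(G) = 15
c(E) = √(10 + E) (c(E) = √(E + 10) = √(10 + E))
1276*(-(3 + c(j(6⁴)))) = 1276*(-(3 + √(10 + 15))) = 1276*(-(3 + √25)) = 1276*(-(3 + 5)) = 1276*(-1*8) = 1276*(-8) = -10208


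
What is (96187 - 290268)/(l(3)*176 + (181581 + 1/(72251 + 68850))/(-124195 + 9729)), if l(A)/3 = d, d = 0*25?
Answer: 1567327031718173/12810630341 ≈ 1.2235e+5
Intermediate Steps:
d = 0
l(A) = 0 (l(A) = 3*0 = 0)
(96187 - 290268)/(l(3)*176 + (181581 + 1/(72251 + 68850))/(-124195 + 9729)) = (96187 - 290268)/(0*176 + (181581 + 1/(72251 + 68850))/(-124195 + 9729)) = -194081/(0 + (181581 + 1/141101)/(-114466)) = -194081/(0 + (181581 + 1/141101)*(-1/114466)) = -194081/(0 + (25621260682/141101)*(-1/114466)) = -194081/(0 - 12810630341/8075633533) = -194081/(-12810630341/8075633533) = -194081*(-8075633533/12810630341) = 1567327031718173/12810630341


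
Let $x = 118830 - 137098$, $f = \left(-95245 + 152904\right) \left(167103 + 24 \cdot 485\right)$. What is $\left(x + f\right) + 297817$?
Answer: $10306422186$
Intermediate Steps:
$f = 10306142637$ ($f = 57659 \left(167103 + 11640\right) = 57659 \cdot 178743 = 10306142637$)
$x = -18268$ ($x = 118830 - 137098 = -18268$)
$\left(x + f\right) + 297817 = \left(-18268 + 10306142637\right) + 297817 = 10306124369 + 297817 = 10306422186$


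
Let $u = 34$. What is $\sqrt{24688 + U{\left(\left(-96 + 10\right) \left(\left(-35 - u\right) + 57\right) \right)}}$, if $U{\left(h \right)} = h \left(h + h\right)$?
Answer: $4 \sqrt{134671} \approx 1467.9$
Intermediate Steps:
$U{\left(h \right)} = 2 h^{2}$ ($U{\left(h \right)} = h 2 h = 2 h^{2}$)
$\sqrt{24688 + U{\left(\left(-96 + 10\right) \left(\left(-35 - u\right) + 57\right) \right)}} = \sqrt{24688 + 2 \left(\left(-96 + 10\right) \left(\left(-35 - 34\right) + 57\right)\right)^{2}} = \sqrt{24688 + 2 \left(- 86 \left(\left(-35 - 34\right) + 57\right)\right)^{2}} = \sqrt{24688 + 2 \left(- 86 \left(-69 + 57\right)\right)^{2}} = \sqrt{24688 + 2 \left(\left(-86\right) \left(-12\right)\right)^{2}} = \sqrt{24688 + 2 \cdot 1032^{2}} = \sqrt{24688 + 2 \cdot 1065024} = \sqrt{24688 + 2130048} = \sqrt{2154736} = 4 \sqrt{134671}$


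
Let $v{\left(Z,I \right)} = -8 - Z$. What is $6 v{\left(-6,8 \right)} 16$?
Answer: $-192$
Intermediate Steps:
$6 v{\left(-6,8 \right)} 16 = 6 \left(-8 - -6\right) 16 = 6 \left(-8 + 6\right) 16 = 6 \left(-2\right) 16 = \left(-12\right) 16 = -192$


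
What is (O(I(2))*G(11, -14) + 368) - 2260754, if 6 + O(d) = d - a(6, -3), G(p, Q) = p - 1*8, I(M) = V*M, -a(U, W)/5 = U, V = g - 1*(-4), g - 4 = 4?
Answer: -2260242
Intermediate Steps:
g = 8 (g = 4 + 4 = 8)
V = 12 (V = 8 - 1*(-4) = 8 + 4 = 12)
a(U, W) = -5*U
I(M) = 12*M
G(p, Q) = -8 + p (G(p, Q) = p - 8 = -8 + p)
O(d) = 24 + d (O(d) = -6 + (d - (-5)*6) = -6 + (d - 1*(-30)) = -6 + (d + 30) = -6 + (30 + d) = 24 + d)
(O(I(2))*G(11, -14) + 368) - 2260754 = ((24 + 12*2)*(-8 + 11) + 368) - 2260754 = ((24 + 24)*3 + 368) - 2260754 = (48*3 + 368) - 2260754 = (144 + 368) - 2260754 = 512 - 2260754 = -2260242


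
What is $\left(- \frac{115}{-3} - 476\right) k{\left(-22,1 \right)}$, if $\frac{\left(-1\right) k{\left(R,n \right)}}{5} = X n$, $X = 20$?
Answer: $\frac{131300}{3} \approx 43767.0$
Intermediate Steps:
$k{\left(R,n \right)} = - 100 n$ ($k{\left(R,n \right)} = - 5 \cdot 20 n = - 100 n$)
$\left(- \frac{115}{-3} - 476\right) k{\left(-22,1 \right)} = \left(- \frac{115}{-3} - 476\right) \left(\left(-100\right) 1\right) = \left(\left(-115\right) \left(- \frac{1}{3}\right) - 476\right) \left(-100\right) = \left(\frac{115}{3} - 476\right) \left(-100\right) = \left(- \frac{1313}{3}\right) \left(-100\right) = \frac{131300}{3}$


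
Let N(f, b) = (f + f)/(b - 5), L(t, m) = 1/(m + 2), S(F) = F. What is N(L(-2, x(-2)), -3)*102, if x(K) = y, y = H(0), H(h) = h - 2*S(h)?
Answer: -51/4 ≈ -12.750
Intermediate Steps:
H(h) = -h (H(h) = h - 2*h = -h)
y = 0 (y = -1*0 = 0)
x(K) = 0
L(t, m) = 1/(2 + m)
N(f, b) = 2*f/(-5 + b) (N(f, b) = (2*f)/(-5 + b) = 2*f/(-5 + b))
N(L(-2, x(-2)), -3)*102 = (2/((2 + 0)*(-5 - 3)))*102 = (2/(2*(-8)))*102 = (2*(1/2)*(-1/8))*102 = -1/8*102 = -51/4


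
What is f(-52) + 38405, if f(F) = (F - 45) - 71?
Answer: 38237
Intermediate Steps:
f(F) = -116 + F (f(F) = (-45 + F) - 71 = -116 + F)
f(-52) + 38405 = (-116 - 52) + 38405 = -168 + 38405 = 38237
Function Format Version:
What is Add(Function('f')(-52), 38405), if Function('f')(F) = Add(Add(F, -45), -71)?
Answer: 38237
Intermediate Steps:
Function('f')(F) = Add(-116, F) (Function('f')(F) = Add(Add(-45, F), -71) = Add(-116, F))
Add(Function('f')(-52), 38405) = Add(Add(-116, -52), 38405) = Add(-168, 38405) = 38237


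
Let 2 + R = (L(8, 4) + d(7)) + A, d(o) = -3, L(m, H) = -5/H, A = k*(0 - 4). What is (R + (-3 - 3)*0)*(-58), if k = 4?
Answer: 2581/2 ≈ 1290.5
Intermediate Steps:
A = -16 (A = 4*(0 - 4) = 4*(-4) = -16)
R = -89/4 (R = -2 + ((-5/4 - 3) - 16) = -2 + (-17/4 - 16) = -2 - 81/4 = -89/4 ≈ -22.250)
(R + (-3 - 3)*0)*(-58) = (-89/4 + (-3 - 3)*0)*(-58) = (-89/4 - 6*0)*(-58) = (-89/4 + 0)*(-58) = -89/4*(-58) = 2581/2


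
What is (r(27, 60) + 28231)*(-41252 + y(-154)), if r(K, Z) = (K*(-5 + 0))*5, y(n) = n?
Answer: -1140983736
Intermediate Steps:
r(K, Z) = -25*K (r(K, Z) = (K*(-5))*5 = -5*K*5 = -25*K)
(r(27, 60) + 28231)*(-41252 + y(-154)) = (-25*27 + 28231)*(-41252 - 154) = (-675 + 28231)*(-41406) = 27556*(-41406) = -1140983736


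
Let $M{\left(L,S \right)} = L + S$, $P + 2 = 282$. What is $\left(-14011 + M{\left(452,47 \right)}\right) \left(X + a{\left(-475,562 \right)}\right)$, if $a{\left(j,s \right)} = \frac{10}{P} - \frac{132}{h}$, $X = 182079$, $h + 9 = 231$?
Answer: $- \frac{637203169170}{259} \approx -2.4602 \cdot 10^{9}$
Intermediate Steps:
$h = 222$ ($h = -9 + 231 = 222$)
$P = 280$ ($P = -2 + 282 = 280$)
$a{\left(j,s \right)} = - \frac{579}{1036}$ ($a{\left(j,s \right)} = \frac{10}{280} - \frac{132}{222} = 10 \cdot \frac{1}{280} - \frac{22}{37} = \frac{1}{28} - \frac{22}{37} = - \frac{579}{1036}$)
$\left(-14011 + M{\left(452,47 \right)}\right) \left(X + a{\left(-475,562 \right)}\right) = \left(-14011 + \left(452 + 47\right)\right) \left(182079 - \frac{579}{1036}\right) = \left(-14011 + 499\right) \frac{188633265}{1036} = \left(-13512\right) \frac{188633265}{1036} = - \frac{637203169170}{259}$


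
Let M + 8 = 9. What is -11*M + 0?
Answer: -11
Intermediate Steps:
M = 1 (M = -8 + 9 = 1)
-11*M + 0 = -11*1 + 0 = -11 + 0 = -11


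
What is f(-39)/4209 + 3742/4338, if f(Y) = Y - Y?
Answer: 1871/2169 ≈ 0.86261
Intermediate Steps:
f(Y) = 0
f(-39)/4209 + 3742/4338 = 0/4209 + 3742/4338 = 0*(1/4209) + 3742*(1/4338) = 0 + 1871/2169 = 1871/2169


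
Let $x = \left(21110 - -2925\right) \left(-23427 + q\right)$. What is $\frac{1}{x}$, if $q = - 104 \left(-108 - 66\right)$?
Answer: $- \frac{1}{128130585} \approx -7.8045 \cdot 10^{-9}$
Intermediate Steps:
$q = 18096$ ($q = \left(-104\right) \left(-174\right) = 18096$)
$x = -128130585$ ($x = \left(21110 - -2925\right) \left(-23427 + 18096\right) = \left(21110 + 2925\right) \left(-5331\right) = 24035 \left(-5331\right) = -128130585$)
$\frac{1}{x} = \frac{1}{-128130585} = - \frac{1}{128130585}$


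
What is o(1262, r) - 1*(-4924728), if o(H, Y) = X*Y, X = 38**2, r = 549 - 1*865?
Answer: 4468424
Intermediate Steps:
r = -316 (r = 549 - 865 = -316)
X = 1444
o(H, Y) = 1444*Y
o(1262, r) - 1*(-4924728) = 1444*(-316) - 1*(-4924728) = -456304 + 4924728 = 4468424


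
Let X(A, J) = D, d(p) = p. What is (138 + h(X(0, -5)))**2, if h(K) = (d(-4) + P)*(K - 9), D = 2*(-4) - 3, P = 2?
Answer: 31684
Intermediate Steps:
D = -11 (D = -8 - 3 = -11)
X(A, J) = -11
h(K) = 18 - 2*K (h(K) = (-4 + 2)*(K - 9) = -2*(-9 + K) = 18 - 2*K)
(138 + h(X(0, -5)))**2 = (138 + (18 - 2*(-11)))**2 = (138 + (18 + 22))**2 = (138 + 40)**2 = 178**2 = 31684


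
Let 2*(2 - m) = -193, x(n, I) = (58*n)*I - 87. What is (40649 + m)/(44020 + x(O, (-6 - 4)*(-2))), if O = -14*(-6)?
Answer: 81495/282746 ≈ 0.28823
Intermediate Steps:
O = 84
x(n, I) = -87 + 58*I*n (x(n, I) = 58*I*n - 87 = -87 + 58*I*n)
m = 197/2 (m = 2 - ½*(-193) = 2 + 193/2 = 197/2 ≈ 98.500)
(40649 + m)/(44020 + x(O, (-6 - 4)*(-2))) = (40649 + 197/2)/(44020 + (-87 + 58*((-6 - 4)*(-2))*84)) = 81495/(2*(44020 + (-87 + 58*(-10*(-2))*84))) = 81495/(2*(44020 + (-87 + 58*20*84))) = 81495/(2*(44020 + (-87 + 97440))) = 81495/(2*(44020 + 97353)) = (81495/2)/141373 = (81495/2)*(1/141373) = 81495/282746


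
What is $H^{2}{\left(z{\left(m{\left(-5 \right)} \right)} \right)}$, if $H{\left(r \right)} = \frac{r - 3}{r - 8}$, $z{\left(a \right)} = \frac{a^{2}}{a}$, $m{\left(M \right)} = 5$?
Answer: $\frac{4}{9} \approx 0.44444$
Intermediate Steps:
$z{\left(a \right)} = a$
$H{\left(r \right)} = \frac{-3 + r}{-8 + r}$
$H^{2}{\left(z{\left(m{\left(-5 \right)} \right)} \right)} = \left(\frac{-3 + 5}{-8 + 5}\right)^{2} = \left(\frac{1}{-3} \cdot 2\right)^{2} = \left(\left(- \frac{1}{3}\right) 2\right)^{2} = \left(- \frac{2}{3}\right)^{2} = \frac{4}{9}$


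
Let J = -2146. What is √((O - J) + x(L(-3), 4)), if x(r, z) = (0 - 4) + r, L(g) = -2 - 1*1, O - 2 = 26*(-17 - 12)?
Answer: √1387 ≈ 37.242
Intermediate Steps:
O = -752 (O = 2 + 26*(-17 - 12) = 2 + 26*(-29) = 2 - 754 = -752)
L(g) = -3 (L(g) = -2 - 1 = -3)
x(r, z) = -4 + r
√((O - J) + x(L(-3), 4)) = √((-752 - 1*(-2146)) + (-4 - 3)) = √((-752 + 2146) - 7) = √(1394 - 7) = √1387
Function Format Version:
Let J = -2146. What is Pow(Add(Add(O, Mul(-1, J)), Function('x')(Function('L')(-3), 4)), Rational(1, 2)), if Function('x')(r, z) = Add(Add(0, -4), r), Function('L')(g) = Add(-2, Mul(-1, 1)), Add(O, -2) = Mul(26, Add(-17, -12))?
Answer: Pow(1387, Rational(1, 2)) ≈ 37.242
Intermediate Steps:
O = -752 (O = Add(2, Mul(26, Add(-17, -12))) = Add(2, Mul(26, -29)) = Add(2, -754) = -752)
Function('L')(g) = -3 (Function('L')(g) = Add(-2, -1) = -3)
Function('x')(r, z) = Add(-4, r)
Pow(Add(Add(O, Mul(-1, J)), Function('x')(Function('L')(-3), 4)), Rational(1, 2)) = Pow(Add(Add(-752, Mul(-1, -2146)), Add(-4, -3)), Rational(1, 2)) = Pow(Add(Add(-752, 2146), -7), Rational(1, 2)) = Pow(Add(1394, -7), Rational(1, 2)) = Pow(1387, Rational(1, 2))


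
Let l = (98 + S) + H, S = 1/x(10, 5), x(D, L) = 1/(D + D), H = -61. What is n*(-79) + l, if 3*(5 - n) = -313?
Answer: -25741/3 ≈ -8580.3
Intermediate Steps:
n = 328/3 (n = 5 - ⅓*(-313) = 5 + 313/3 = 328/3 ≈ 109.33)
x(D, L) = 1/(2*D)
S = 20 (S = 1/((½)/10) = 1/((½)*(⅒)) = 1/(1/20) = 20)
l = 57 (l = (98 + 20) - 61 = 118 - 61 = 57)
n*(-79) + l = (328/3)*(-79) + 57 = -25912/3 + 57 = -25741/3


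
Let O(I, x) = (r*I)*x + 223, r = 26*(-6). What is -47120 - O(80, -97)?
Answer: -1257903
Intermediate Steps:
r = -156
O(I, x) = 223 - 156*I*x (O(I, x) = (-156*I)*x + 223 = -156*I*x + 223 = 223 - 156*I*x)
-47120 - O(80, -97) = -47120 - (223 - 156*80*(-97)) = -47120 - (223 + 1210560) = -47120 - 1*1210783 = -47120 - 1210783 = -1257903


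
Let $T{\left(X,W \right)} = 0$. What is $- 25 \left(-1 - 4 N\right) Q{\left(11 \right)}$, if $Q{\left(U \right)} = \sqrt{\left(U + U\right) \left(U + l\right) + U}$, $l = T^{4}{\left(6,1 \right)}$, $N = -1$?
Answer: $- 75 \sqrt{253} \approx -1192.9$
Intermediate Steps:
$l = 0$ ($l = 0^{4} = 0$)
$Q{\left(U \right)} = \sqrt{U + 2 U^{2}}$ ($Q{\left(U \right)} = \sqrt{\left(U + U\right) \left(U + 0\right) + U} = \sqrt{2 U U + U} = \sqrt{2 U^{2} + U} = \sqrt{U + 2 U^{2}}$)
$- 25 \left(-1 - 4 N\right) Q{\left(11 \right)} = - 25 \left(-1 - -4\right) \sqrt{11 \left(1 + 2 \cdot 11\right)} = - 25 \left(-1 + 4\right) \sqrt{11 \left(1 + 22\right)} = \left(-25\right) 3 \sqrt{11 \cdot 23} = - 75 \sqrt{253}$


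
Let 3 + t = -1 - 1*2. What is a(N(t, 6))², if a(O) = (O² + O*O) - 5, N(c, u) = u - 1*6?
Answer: 25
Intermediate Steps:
t = -6 (t = -3 + (-1 - 1*2) = -3 + (-1 - 2) = -3 - 3 = -6)
N(c, u) = -6 + u (N(c, u) = u - 6 = -6 + u)
a(O) = -5 + 2*O² (a(O) = (O² + O²) - 5 = 2*O² - 5 = -5 + 2*O²)
a(N(t, 6))² = (-5 + 2*(-6 + 6)²)² = (-5 + 2*0²)² = (-5 + 2*0)² = (-5 + 0)² = (-5)² = 25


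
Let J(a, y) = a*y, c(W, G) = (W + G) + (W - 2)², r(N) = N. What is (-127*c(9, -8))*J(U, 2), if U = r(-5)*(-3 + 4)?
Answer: 63500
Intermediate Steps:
c(W, G) = G + W + (-2 + W)² (c(W, G) = (G + W) + (-2 + W)² = G + W + (-2 + W)²)
U = -5 (U = -5*(-3 + 4) = -5*1 = -5)
(-127*c(9, -8))*J(U, 2) = (-127*(-8 + 9 + (-2 + 9)²))*(-5*2) = -127*(-8 + 9 + 7²)*(-10) = -127*(-8 + 9 + 49)*(-10) = -127*50*(-10) = -6350*(-10) = 63500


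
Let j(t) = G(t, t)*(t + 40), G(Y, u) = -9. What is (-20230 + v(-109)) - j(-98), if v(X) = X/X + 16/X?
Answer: -2261875/109 ≈ -20751.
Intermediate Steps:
v(X) = 1 + 16/X
j(t) = -360 - 9*t (j(t) = -9*(t + 40) = -9*(40 + t) = -360 - 9*t)
(-20230 + v(-109)) - j(-98) = (-20230 + (16 - 109)/(-109)) - (-360 - 9*(-98)) = (-20230 - 1/109*(-93)) - (-360 + 882) = (-20230 + 93/109) - 1*522 = -2204977/109 - 522 = -2261875/109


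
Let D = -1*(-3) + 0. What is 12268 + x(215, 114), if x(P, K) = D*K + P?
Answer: 12825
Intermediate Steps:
D = 3 (D = 3 + 0 = 3)
x(P, K) = P + 3*K (x(P, K) = 3*K + P = P + 3*K)
12268 + x(215, 114) = 12268 + (215 + 3*114) = 12268 + (215 + 342) = 12268 + 557 = 12825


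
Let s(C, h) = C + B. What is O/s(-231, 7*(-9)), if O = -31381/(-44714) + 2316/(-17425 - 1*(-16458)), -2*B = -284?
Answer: 73212197/3848220982 ≈ 0.019025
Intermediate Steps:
B = 142 (B = -1/2*(-284) = 142)
s(C, h) = 142 + C (s(C, h) = C + 142 = 142 + C)
O = -73212197/43238438 (O = -31381*(-1/44714) + 2316/(-17425 + 16458) = 31381/44714 + 2316/(-967) = 31381/44714 + 2316*(-1/967) = 31381/44714 - 2316/967 = -73212197/43238438 ≈ -1.6932)
O/s(-231, 7*(-9)) = -73212197/(43238438*(142 - 231)) = -73212197/43238438/(-89) = -73212197/43238438*(-1/89) = 73212197/3848220982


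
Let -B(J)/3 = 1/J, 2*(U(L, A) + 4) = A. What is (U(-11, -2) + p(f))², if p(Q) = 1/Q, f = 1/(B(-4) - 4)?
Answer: 1089/16 ≈ 68.063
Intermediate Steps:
U(L, A) = -4 + A/2
B(J) = -3/J
f = -4/13 (f = 1/(-3/(-4) - 4) = 1/(-3*(-¼) - 4) = 1/(¾ - 4) = 1/(-13/4) = -4/13 ≈ -0.30769)
(U(-11, -2) + p(f))² = ((-4 + (½)*(-2)) + 1/(-4/13))² = ((-4 - 1) - 13/4)² = (-5 - 13/4)² = (-33/4)² = 1089/16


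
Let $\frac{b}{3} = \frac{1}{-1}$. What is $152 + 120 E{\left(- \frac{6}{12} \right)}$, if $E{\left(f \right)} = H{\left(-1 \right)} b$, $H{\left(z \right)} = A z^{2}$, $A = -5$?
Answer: $1952$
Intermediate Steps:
$H{\left(z \right)} = - 5 z^{2}$
$b = -3$ ($b = \frac{3}{-1} = 3 \left(-1\right) = -3$)
$E{\left(f \right)} = 15$ ($E{\left(f \right)} = - 5 \left(-1\right)^{2} \left(-3\right) = \left(-5\right) 1 \left(-3\right) = \left(-5\right) \left(-3\right) = 15$)
$152 + 120 E{\left(- \frac{6}{12} \right)} = 152 + 120 \cdot 15 = 152 + 1800 = 1952$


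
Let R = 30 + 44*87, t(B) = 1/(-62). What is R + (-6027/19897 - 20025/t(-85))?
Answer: 24779876949/19897 ≈ 1.2454e+6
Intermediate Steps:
t(B) = -1/62
R = 3858 (R = 30 + 3828 = 3858)
R + (-6027/19897 - 20025/t(-85)) = 3858 + (-6027/19897 - 20025/(-1/62)) = 3858 + (-6027*1/19897 - 20025*(-62)) = 3858 + (-6027/19897 + 1241550) = 3858 + 24703114323/19897 = 24779876949/19897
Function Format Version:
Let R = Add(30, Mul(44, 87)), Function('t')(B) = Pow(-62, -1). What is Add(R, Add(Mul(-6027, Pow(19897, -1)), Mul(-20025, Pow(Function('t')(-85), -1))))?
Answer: Rational(24779876949, 19897) ≈ 1.2454e+6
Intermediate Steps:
Function('t')(B) = Rational(-1, 62)
R = 3858 (R = Add(30, 3828) = 3858)
Add(R, Add(Mul(-6027, Pow(19897, -1)), Mul(-20025, Pow(Function('t')(-85), -1)))) = Add(3858, Add(Mul(-6027, Pow(19897, -1)), Mul(-20025, Pow(Rational(-1, 62), -1)))) = Add(3858, Add(Mul(-6027, Rational(1, 19897)), Mul(-20025, -62))) = Add(3858, Add(Rational(-6027, 19897), 1241550)) = Add(3858, Rational(24703114323, 19897)) = Rational(24779876949, 19897)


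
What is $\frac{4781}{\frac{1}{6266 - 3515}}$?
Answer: $13152531$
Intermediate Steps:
$\frac{4781}{\frac{1}{6266 - 3515}} = \frac{4781}{\frac{1}{2751}} = 4781 \frac{1}{\frac{1}{2751}} = 4781 \cdot 2751 = 13152531$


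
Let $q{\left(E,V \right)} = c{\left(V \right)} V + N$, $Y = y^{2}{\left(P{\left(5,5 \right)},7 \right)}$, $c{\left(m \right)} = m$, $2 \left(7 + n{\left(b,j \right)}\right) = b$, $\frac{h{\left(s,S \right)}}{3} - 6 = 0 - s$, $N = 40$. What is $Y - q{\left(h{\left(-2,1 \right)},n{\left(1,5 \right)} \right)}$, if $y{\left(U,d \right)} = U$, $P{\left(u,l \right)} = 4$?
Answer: $- \frac{265}{4} \approx -66.25$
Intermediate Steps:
$h{\left(s,S \right)} = 18 - 3 s$ ($h{\left(s,S \right)} = 18 + 3 \left(0 - s\right) = 18 + 3 \left(- s\right) = 18 - 3 s$)
$n{\left(b,j \right)} = -7 + \frac{b}{2}$
$Y = 16$ ($Y = 4^{2} = 16$)
$q{\left(E,V \right)} = 40 + V^{2}$ ($q{\left(E,V \right)} = V V + 40 = V^{2} + 40 = 40 + V^{2}$)
$Y - q{\left(h{\left(-2,1 \right)},n{\left(1,5 \right)} \right)} = 16 - \left(40 + \left(-7 + \frac{1}{2} \cdot 1\right)^{2}\right) = 16 - \left(40 + \left(-7 + \frac{1}{2}\right)^{2}\right) = 16 - \left(40 + \left(- \frac{13}{2}\right)^{2}\right) = 16 - \left(40 + \frac{169}{4}\right) = 16 - \frac{329}{4} = - \frac{265}{4}$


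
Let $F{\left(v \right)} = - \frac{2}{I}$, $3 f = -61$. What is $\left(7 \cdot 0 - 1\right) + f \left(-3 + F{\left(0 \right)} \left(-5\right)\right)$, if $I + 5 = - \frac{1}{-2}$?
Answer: $\frac{2840}{27} \approx 105.19$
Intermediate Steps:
$f = - \frac{61}{3}$ ($f = \frac{1}{3} \left(-61\right) = - \frac{61}{3} \approx -20.333$)
$I = - \frac{9}{2}$ ($I = -5 - \frac{1}{-2} = -5 - - \frac{1}{2} = -5 + \frac{1}{2} = - \frac{9}{2} \approx -4.5$)
$F{\left(v \right)} = \frac{4}{9}$ ($F{\left(v \right)} = - \frac{2}{- \frac{9}{2}} = \left(-2\right) \left(- \frac{2}{9}\right) = \frac{4}{9}$)
$\left(7 \cdot 0 - 1\right) + f \left(-3 + F{\left(0 \right)} \left(-5\right)\right) = \left(7 \cdot 0 - 1\right) - \frac{61 \left(-3 + \frac{4}{9} \left(-5\right)\right)}{3} = \left(0 - 1\right) - \frac{61 \left(-3 - \frac{20}{9}\right)}{3} = -1 - - \frac{2867}{27} = -1 + \frac{2867}{27} = \frac{2840}{27}$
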